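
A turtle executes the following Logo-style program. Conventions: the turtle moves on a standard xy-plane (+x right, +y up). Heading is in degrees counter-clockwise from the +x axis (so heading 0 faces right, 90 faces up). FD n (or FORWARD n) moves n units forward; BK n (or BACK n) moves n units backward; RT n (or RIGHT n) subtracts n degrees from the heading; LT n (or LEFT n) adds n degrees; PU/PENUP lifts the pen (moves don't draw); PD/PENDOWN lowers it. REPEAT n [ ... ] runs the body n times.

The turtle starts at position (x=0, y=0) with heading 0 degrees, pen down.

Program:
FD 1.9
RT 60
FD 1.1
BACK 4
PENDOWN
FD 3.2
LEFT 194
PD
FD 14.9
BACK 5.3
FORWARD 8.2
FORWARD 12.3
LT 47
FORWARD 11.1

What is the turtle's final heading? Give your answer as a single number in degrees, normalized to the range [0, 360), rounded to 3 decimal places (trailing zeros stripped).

Executing turtle program step by step:
Start: pos=(0,0), heading=0, pen down
FD 1.9: (0,0) -> (1.9,0) [heading=0, draw]
RT 60: heading 0 -> 300
FD 1.1: (1.9,0) -> (2.45,-0.953) [heading=300, draw]
BK 4: (2.45,-0.953) -> (0.45,2.511) [heading=300, draw]
PD: pen down
FD 3.2: (0.45,2.511) -> (2.05,-0.26) [heading=300, draw]
LT 194: heading 300 -> 134
PD: pen down
FD 14.9: (2.05,-0.26) -> (-8.3,10.458) [heading=134, draw]
BK 5.3: (-8.3,10.458) -> (-4.619,6.646) [heading=134, draw]
FD 8.2: (-4.619,6.646) -> (-10.315,12.544) [heading=134, draw]
FD 12.3: (-10.315,12.544) -> (-18.859,21.392) [heading=134, draw]
LT 47: heading 134 -> 181
FD 11.1: (-18.859,21.392) -> (-29.958,21.199) [heading=181, draw]
Final: pos=(-29.958,21.199), heading=181, 9 segment(s) drawn

Answer: 181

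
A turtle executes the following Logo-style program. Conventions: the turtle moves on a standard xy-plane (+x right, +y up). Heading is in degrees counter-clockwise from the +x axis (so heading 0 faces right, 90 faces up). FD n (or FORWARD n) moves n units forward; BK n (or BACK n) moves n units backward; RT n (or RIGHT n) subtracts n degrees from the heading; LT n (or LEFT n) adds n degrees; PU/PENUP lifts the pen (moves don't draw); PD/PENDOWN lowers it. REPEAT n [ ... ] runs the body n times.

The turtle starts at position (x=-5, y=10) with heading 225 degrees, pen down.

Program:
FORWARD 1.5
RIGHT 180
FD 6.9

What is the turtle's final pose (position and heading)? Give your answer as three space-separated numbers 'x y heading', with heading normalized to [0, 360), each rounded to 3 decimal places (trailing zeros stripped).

Executing turtle program step by step:
Start: pos=(-5,10), heading=225, pen down
FD 1.5: (-5,10) -> (-6.061,8.939) [heading=225, draw]
RT 180: heading 225 -> 45
FD 6.9: (-6.061,8.939) -> (-1.182,13.818) [heading=45, draw]
Final: pos=(-1.182,13.818), heading=45, 2 segment(s) drawn

Answer: -1.182 13.818 45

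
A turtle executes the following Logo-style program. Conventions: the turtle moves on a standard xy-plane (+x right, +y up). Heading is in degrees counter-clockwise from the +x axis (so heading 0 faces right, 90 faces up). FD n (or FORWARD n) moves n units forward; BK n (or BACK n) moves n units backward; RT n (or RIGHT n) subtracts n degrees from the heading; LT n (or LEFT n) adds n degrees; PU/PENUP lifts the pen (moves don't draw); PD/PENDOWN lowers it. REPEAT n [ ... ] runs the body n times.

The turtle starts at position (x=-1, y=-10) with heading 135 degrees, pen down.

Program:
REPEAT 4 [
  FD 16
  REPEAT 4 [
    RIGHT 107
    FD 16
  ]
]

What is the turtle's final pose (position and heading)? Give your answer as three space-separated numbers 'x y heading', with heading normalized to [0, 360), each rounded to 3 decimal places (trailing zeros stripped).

Answer: 23.699 -10.431 223

Derivation:
Executing turtle program step by step:
Start: pos=(-1,-10), heading=135, pen down
REPEAT 4 [
  -- iteration 1/4 --
  FD 16: (-1,-10) -> (-12.314,1.314) [heading=135, draw]
  REPEAT 4 [
    -- iteration 1/4 --
    RT 107: heading 135 -> 28
    FD 16: (-12.314,1.314) -> (1.813,8.825) [heading=28, draw]
    -- iteration 2/4 --
    RT 107: heading 28 -> 281
    FD 16: (1.813,8.825) -> (4.866,-6.881) [heading=281, draw]
    -- iteration 3/4 --
    RT 107: heading 281 -> 174
    FD 16: (4.866,-6.881) -> (-11.046,-5.208) [heading=174, draw]
    -- iteration 4/4 --
    RT 107: heading 174 -> 67
    FD 16: (-11.046,-5.208) -> (-4.794,9.52) [heading=67, draw]
  ]
  -- iteration 2/4 --
  FD 16: (-4.794,9.52) -> (1.457,24.248) [heading=67, draw]
  REPEAT 4 [
    -- iteration 1/4 --
    RT 107: heading 67 -> 320
    FD 16: (1.457,24.248) -> (13.714,13.963) [heading=320, draw]
    -- iteration 2/4 --
    RT 107: heading 320 -> 213
    FD 16: (13.714,13.963) -> (0.295,5.249) [heading=213, draw]
    -- iteration 3/4 --
    RT 107: heading 213 -> 106
    FD 16: (0.295,5.249) -> (-4.115,20.629) [heading=106, draw]
    -- iteration 4/4 --
    RT 107: heading 106 -> 359
    FD 16: (-4.115,20.629) -> (11.883,20.35) [heading=359, draw]
  ]
  -- iteration 3/4 --
  FD 16: (11.883,20.35) -> (27.88,20.071) [heading=359, draw]
  REPEAT 4 [
    -- iteration 1/4 --
    RT 107: heading 359 -> 252
    FD 16: (27.88,20.071) -> (22.936,4.854) [heading=252, draw]
    -- iteration 2/4 --
    RT 107: heading 252 -> 145
    FD 16: (22.936,4.854) -> (9.83,14.031) [heading=145, draw]
    -- iteration 3/4 --
    RT 107: heading 145 -> 38
    FD 16: (9.83,14.031) -> (22.438,23.882) [heading=38, draw]
    -- iteration 4/4 --
    RT 107: heading 38 -> 291
    FD 16: (22.438,23.882) -> (28.172,8.944) [heading=291, draw]
  ]
  -- iteration 4/4 --
  FD 16: (28.172,8.944) -> (33.906,-5.993) [heading=291, draw]
  REPEAT 4 [
    -- iteration 1/4 --
    RT 107: heading 291 -> 184
    FD 16: (33.906,-5.993) -> (17.945,-7.109) [heading=184, draw]
    -- iteration 2/4 --
    RT 107: heading 184 -> 77
    FD 16: (17.945,-7.109) -> (21.544,8.481) [heading=77, draw]
    -- iteration 3/4 --
    RT 107: heading 77 -> 330
    FD 16: (21.544,8.481) -> (35.4,0.481) [heading=330, draw]
    -- iteration 4/4 --
    RT 107: heading 330 -> 223
    FD 16: (35.4,0.481) -> (23.699,-10.431) [heading=223, draw]
  ]
]
Final: pos=(23.699,-10.431), heading=223, 20 segment(s) drawn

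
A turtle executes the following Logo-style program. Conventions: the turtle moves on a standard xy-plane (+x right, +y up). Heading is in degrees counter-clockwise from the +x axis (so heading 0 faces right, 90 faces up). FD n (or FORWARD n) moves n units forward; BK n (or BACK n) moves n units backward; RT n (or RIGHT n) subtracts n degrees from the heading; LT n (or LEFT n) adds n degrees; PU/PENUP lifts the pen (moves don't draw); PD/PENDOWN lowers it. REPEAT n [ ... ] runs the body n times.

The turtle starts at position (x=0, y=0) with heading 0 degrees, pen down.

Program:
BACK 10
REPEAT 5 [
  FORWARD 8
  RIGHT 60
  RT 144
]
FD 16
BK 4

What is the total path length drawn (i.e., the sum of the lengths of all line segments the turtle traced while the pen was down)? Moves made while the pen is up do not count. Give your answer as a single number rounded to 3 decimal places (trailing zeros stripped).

Answer: 70

Derivation:
Executing turtle program step by step:
Start: pos=(0,0), heading=0, pen down
BK 10: (0,0) -> (-10,0) [heading=0, draw]
REPEAT 5 [
  -- iteration 1/5 --
  FD 8: (-10,0) -> (-2,0) [heading=0, draw]
  RT 60: heading 0 -> 300
  RT 144: heading 300 -> 156
  -- iteration 2/5 --
  FD 8: (-2,0) -> (-9.308,3.254) [heading=156, draw]
  RT 60: heading 156 -> 96
  RT 144: heading 96 -> 312
  -- iteration 3/5 --
  FD 8: (-9.308,3.254) -> (-3.955,-2.691) [heading=312, draw]
  RT 60: heading 312 -> 252
  RT 144: heading 252 -> 108
  -- iteration 4/5 --
  FD 8: (-3.955,-2.691) -> (-6.427,4.917) [heading=108, draw]
  RT 60: heading 108 -> 48
  RT 144: heading 48 -> 264
  -- iteration 5/5 --
  FD 8: (-6.427,4.917) -> (-7.264,-3.039) [heading=264, draw]
  RT 60: heading 264 -> 204
  RT 144: heading 204 -> 60
]
FD 16: (-7.264,-3.039) -> (0.736,10.817) [heading=60, draw]
BK 4: (0.736,10.817) -> (-1.264,7.353) [heading=60, draw]
Final: pos=(-1.264,7.353), heading=60, 8 segment(s) drawn

Segment lengths:
  seg 1: (0,0) -> (-10,0), length = 10
  seg 2: (-10,0) -> (-2,0), length = 8
  seg 3: (-2,0) -> (-9.308,3.254), length = 8
  seg 4: (-9.308,3.254) -> (-3.955,-2.691), length = 8
  seg 5: (-3.955,-2.691) -> (-6.427,4.917), length = 8
  seg 6: (-6.427,4.917) -> (-7.264,-3.039), length = 8
  seg 7: (-7.264,-3.039) -> (0.736,10.817), length = 16
  seg 8: (0.736,10.817) -> (-1.264,7.353), length = 4
Total = 70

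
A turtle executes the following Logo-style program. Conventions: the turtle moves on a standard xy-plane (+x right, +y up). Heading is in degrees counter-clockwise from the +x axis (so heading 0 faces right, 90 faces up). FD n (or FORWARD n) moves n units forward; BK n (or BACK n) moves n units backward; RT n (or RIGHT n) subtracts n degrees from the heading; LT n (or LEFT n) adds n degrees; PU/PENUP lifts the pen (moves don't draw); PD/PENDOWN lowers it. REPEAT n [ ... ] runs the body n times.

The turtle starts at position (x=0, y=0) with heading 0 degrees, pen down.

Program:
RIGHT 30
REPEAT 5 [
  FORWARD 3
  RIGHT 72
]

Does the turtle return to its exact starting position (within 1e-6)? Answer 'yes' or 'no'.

Answer: yes

Derivation:
Executing turtle program step by step:
Start: pos=(0,0), heading=0, pen down
RT 30: heading 0 -> 330
REPEAT 5 [
  -- iteration 1/5 --
  FD 3: (0,0) -> (2.598,-1.5) [heading=330, draw]
  RT 72: heading 330 -> 258
  -- iteration 2/5 --
  FD 3: (2.598,-1.5) -> (1.974,-4.434) [heading=258, draw]
  RT 72: heading 258 -> 186
  -- iteration 3/5 --
  FD 3: (1.974,-4.434) -> (-1.009,-4.748) [heading=186, draw]
  RT 72: heading 186 -> 114
  -- iteration 4/5 --
  FD 3: (-1.009,-4.748) -> (-2.229,-2.007) [heading=114, draw]
  RT 72: heading 114 -> 42
  -- iteration 5/5 --
  FD 3: (-2.229,-2.007) -> (0,0) [heading=42, draw]
  RT 72: heading 42 -> 330
]
Final: pos=(0,0), heading=330, 5 segment(s) drawn

Start position: (0, 0)
Final position: (0, 0)
Distance = 0; < 1e-6 -> CLOSED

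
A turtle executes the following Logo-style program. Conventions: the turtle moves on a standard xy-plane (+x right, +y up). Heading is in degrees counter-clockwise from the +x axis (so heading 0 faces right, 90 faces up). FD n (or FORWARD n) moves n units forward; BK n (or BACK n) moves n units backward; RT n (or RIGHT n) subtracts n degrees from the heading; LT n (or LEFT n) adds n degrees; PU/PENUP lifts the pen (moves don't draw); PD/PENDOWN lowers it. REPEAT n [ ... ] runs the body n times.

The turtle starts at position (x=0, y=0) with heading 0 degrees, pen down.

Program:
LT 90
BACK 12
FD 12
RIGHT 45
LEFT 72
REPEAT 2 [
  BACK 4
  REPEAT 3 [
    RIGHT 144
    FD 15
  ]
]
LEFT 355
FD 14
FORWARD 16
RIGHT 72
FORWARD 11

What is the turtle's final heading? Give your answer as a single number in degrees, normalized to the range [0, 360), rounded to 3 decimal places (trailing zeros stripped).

Answer: 256

Derivation:
Executing turtle program step by step:
Start: pos=(0,0), heading=0, pen down
LT 90: heading 0 -> 90
BK 12: (0,0) -> (0,-12) [heading=90, draw]
FD 12: (0,-12) -> (0,0) [heading=90, draw]
RT 45: heading 90 -> 45
LT 72: heading 45 -> 117
REPEAT 2 [
  -- iteration 1/2 --
  BK 4: (0,0) -> (1.816,-3.564) [heading=117, draw]
  REPEAT 3 [
    -- iteration 1/3 --
    RT 144: heading 117 -> 333
    FD 15: (1.816,-3.564) -> (15.181,-10.374) [heading=333, draw]
    -- iteration 2/3 --
    RT 144: heading 333 -> 189
    FD 15: (15.181,-10.374) -> (0.366,-12.72) [heading=189, draw]
    -- iteration 3/3 --
    RT 144: heading 189 -> 45
    FD 15: (0.366,-12.72) -> (10.972,-2.114) [heading=45, draw]
  ]
  -- iteration 2/2 --
  BK 4: (10.972,-2.114) -> (8.144,-4.942) [heading=45, draw]
  REPEAT 3 [
    -- iteration 1/3 --
    RT 144: heading 45 -> 261
    FD 15: (8.144,-4.942) -> (5.797,-19.758) [heading=261, draw]
    -- iteration 2/3 --
    RT 144: heading 261 -> 117
    FD 15: (5.797,-19.758) -> (-1.012,-6.392) [heading=117, draw]
    -- iteration 3/3 --
    RT 144: heading 117 -> 333
    FD 15: (-1.012,-6.392) -> (12.353,-13.202) [heading=333, draw]
  ]
]
LT 355: heading 333 -> 328
FD 14: (12.353,-13.202) -> (24.225,-20.621) [heading=328, draw]
FD 16: (24.225,-20.621) -> (37.794,-29.1) [heading=328, draw]
RT 72: heading 328 -> 256
FD 11: (37.794,-29.1) -> (35.133,-39.773) [heading=256, draw]
Final: pos=(35.133,-39.773), heading=256, 13 segment(s) drawn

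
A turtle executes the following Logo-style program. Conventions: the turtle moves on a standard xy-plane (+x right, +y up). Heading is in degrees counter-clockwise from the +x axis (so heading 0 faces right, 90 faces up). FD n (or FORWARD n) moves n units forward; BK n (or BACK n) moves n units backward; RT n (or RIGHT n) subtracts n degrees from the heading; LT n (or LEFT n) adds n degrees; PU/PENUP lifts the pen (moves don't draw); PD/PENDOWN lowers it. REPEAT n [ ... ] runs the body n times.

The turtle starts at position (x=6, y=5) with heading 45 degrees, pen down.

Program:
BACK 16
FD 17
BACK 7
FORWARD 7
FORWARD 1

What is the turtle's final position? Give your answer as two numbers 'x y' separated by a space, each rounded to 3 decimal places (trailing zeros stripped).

Answer: 7.414 6.414

Derivation:
Executing turtle program step by step:
Start: pos=(6,5), heading=45, pen down
BK 16: (6,5) -> (-5.314,-6.314) [heading=45, draw]
FD 17: (-5.314,-6.314) -> (6.707,5.707) [heading=45, draw]
BK 7: (6.707,5.707) -> (1.757,0.757) [heading=45, draw]
FD 7: (1.757,0.757) -> (6.707,5.707) [heading=45, draw]
FD 1: (6.707,5.707) -> (7.414,6.414) [heading=45, draw]
Final: pos=(7.414,6.414), heading=45, 5 segment(s) drawn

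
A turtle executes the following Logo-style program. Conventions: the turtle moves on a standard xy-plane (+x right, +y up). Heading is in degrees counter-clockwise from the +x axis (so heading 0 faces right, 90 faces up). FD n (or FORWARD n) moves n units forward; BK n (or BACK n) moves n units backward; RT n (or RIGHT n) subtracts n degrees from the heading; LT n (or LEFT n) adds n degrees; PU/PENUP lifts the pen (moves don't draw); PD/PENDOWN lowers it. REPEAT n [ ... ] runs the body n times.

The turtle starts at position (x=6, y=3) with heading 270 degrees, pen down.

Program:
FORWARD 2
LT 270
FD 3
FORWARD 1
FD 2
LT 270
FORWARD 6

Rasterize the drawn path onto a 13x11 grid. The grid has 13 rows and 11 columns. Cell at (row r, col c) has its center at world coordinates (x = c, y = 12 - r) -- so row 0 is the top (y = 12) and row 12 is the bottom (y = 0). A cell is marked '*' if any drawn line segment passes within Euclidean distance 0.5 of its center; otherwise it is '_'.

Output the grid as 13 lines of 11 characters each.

Answer: ___________
___________
___________
___________
___________
*__________
*__________
*__________
*__________
*_____*____
*_____*____
*******____
___________

Derivation:
Segment 0: (6,3) -> (6,1)
Segment 1: (6,1) -> (3,1)
Segment 2: (3,1) -> (2,1)
Segment 3: (2,1) -> (0,1)
Segment 4: (0,1) -> (0,7)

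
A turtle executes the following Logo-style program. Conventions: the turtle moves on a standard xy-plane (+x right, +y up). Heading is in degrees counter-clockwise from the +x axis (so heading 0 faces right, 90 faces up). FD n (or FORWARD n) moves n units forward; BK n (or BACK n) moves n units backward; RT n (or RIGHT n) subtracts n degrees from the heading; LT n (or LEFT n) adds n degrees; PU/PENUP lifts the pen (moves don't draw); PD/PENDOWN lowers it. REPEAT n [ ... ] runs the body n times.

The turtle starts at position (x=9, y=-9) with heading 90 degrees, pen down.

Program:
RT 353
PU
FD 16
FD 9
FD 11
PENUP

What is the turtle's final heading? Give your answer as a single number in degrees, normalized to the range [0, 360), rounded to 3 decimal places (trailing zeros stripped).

Answer: 97

Derivation:
Executing turtle program step by step:
Start: pos=(9,-9), heading=90, pen down
RT 353: heading 90 -> 97
PU: pen up
FD 16: (9,-9) -> (7.05,6.881) [heading=97, move]
FD 9: (7.05,6.881) -> (5.953,15.814) [heading=97, move]
FD 11: (5.953,15.814) -> (4.613,26.732) [heading=97, move]
PU: pen up
Final: pos=(4.613,26.732), heading=97, 0 segment(s) drawn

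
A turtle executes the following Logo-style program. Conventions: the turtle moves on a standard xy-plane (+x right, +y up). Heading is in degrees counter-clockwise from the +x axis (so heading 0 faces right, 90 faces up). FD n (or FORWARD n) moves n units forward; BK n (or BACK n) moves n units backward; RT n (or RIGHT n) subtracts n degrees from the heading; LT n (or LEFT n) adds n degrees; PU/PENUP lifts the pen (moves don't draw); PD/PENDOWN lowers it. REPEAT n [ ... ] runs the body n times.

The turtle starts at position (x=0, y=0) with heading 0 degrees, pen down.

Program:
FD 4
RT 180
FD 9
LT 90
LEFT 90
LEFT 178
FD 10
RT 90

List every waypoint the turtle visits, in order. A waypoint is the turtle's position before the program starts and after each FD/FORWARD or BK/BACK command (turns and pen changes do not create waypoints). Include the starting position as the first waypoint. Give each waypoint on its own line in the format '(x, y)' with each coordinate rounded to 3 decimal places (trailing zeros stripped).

Answer: (0, 0)
(4, 0)
(-5, 0)
(-14.994, 0.349)

Derivation:
Executing turtle program step by step:
Start: pos=(0,0), heading=0, pen down
FD 4: (0,0) -> (4,0) [heading=0, draw]
RT 180: heading 0 -> 180
FD 9: (4,0) -> (-5,0) [heading=180, draw]
LT 90: heading 180 -> 270
LT 90: heading 270 -> 0
LT 178: heading 0 -> 178
FD 10: (-5,0) -> (-14.994,0.349) [heading=178, draw]
RT 90: heading 178 -> 88
Final: pos=(-14.994,0.349), heading=88, 3 segment(s) drawn
Waypoints (4 total):
(0, 0)
(4, 0)
(-5, 0)
(-14.994, 0.349)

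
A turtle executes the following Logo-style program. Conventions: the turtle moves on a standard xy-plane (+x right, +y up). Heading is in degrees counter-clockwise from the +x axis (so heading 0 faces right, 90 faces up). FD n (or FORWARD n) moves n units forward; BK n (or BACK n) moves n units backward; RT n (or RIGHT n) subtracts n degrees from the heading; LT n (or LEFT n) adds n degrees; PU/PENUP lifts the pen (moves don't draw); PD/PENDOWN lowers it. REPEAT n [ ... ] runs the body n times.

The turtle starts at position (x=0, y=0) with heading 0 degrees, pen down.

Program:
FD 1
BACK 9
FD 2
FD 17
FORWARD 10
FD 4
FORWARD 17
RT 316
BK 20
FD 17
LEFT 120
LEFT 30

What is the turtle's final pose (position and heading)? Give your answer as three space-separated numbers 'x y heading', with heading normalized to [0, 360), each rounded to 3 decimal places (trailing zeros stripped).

Answer: 39.842 -2.084 194

Derivation:
Executing turtle program step by step:
Start: pos=(0,0), heading=0, pen down
FD 1: (0,0) -> (1,0) [heading=0, draw]
BK 9: (1,0) -> (-8,0) [heading=0, draw]
FD 2: (-8,0) -> (-6,0) [heading=0, draw]
FD 17: (-6,0) -> (11,0) [heading=0, draw]
FD 10: (11,0) -> (21,0) [heading=0, draw]
FD 4: (21,0) -> (25,0) [heading=0, draw]
FD 17: (25,0) -> (42,0) [heading=0, draw]
RT 316: heading 0 -> 44
BK 20: (42,0) -> (27.613,-13.893) [heading=44, draw]
FD 17: (27.613,-13.893) -> (39.842,-2.084) [heading=44, draw]
LT 120: heading 44 -> 164
LT 30: heading 164 -> 194
Final: pos=(39.842,-2.084), heading=194, 9 segment(s) drawn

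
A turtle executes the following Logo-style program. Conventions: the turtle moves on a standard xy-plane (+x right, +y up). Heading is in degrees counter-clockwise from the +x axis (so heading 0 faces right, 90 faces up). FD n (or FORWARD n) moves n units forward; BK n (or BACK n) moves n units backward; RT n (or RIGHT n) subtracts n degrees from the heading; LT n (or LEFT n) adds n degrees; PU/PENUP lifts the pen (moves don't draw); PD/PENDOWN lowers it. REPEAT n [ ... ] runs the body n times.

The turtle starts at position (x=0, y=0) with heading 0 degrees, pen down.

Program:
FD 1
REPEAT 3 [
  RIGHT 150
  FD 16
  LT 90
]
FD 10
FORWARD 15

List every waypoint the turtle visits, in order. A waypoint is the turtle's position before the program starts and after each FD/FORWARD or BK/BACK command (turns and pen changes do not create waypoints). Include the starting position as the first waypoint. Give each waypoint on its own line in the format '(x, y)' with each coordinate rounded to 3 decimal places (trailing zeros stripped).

Executing turtle program step by step:
Start: pos=(0,0), heading=0, pen down
FD 1: (0,0) -> (1,0) [heading=0, draw]
REPEAT 3 [
  -- iteration 1/3 --
  RT 150: heading 0 -> 210
  FD 16: (1,0) -> (-12.856,-8) [heading=210, draw]
  LT 90: heading 210 -> 300
  -- iteration 2/3 --
  RT 150: heading 300 -> 150
  FD 16: (-12.856,-8) -> (-26.713,0) [heading=150, draw]
  LT 90: heading 150 -> 240
  -- iteration 3/3 --
  RT 150: heading 240 -> 90
  FD 16: (-26.713,0) -> (-26.713,16) [heading=90, draw]
  LT 90: heading 90 -> 180
]
FD 10: (-26.713,16) -> (-36.713,16) [heading=180, draw]
FD 15: (-36.713,16) -> (-51.713,16) [heading=180, draw]
Final: pos=(-51.713,16), heading=180, 6 segment(s) drawn
Waypoints (7 total):
(0, 0)
(1, 0)
(-12.856, -8)
(-26.713, 0)
(-26.713, 16)
(-36.713, 16)
(-51.713, 16)

Answer: (0, 0)
(1, 0)
(-12.856, -8)
(-26.713, 0)
(-26.713, 16)
(-36.713, 16)
(-51.713, 16)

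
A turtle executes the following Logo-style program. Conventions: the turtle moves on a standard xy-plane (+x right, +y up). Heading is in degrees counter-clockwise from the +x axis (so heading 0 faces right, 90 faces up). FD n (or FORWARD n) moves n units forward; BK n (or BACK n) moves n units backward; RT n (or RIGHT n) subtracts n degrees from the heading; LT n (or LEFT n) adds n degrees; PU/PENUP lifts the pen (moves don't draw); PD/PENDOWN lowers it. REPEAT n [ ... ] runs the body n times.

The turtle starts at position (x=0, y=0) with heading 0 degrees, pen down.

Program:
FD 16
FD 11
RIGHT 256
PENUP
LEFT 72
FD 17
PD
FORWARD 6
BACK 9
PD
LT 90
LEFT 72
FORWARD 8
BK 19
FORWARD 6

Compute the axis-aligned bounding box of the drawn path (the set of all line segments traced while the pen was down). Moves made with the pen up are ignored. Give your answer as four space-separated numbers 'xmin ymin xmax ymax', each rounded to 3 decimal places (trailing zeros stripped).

Executing turtle program step by step:
Start: pos=(0,0), heading=0, pen down
FD 16: (0,0) -> (16,0) [heading=0, draw]
FD 11: (16,0) -> (27,0) [heading=0, draw]
RT 256: heading 0 -> 104
PU: pen up
LT 72: heading 104 -> 176
FD 17: (27,0) -> (10.041,1.186) [heading=176, move]
PD: pen down
FD 6: (10.041,1.186) -> (4.056,1.604) [heading=176, draw]
BK 9: (4.056,1.604) -> (13.034,0.977) [heading=176, draw]
PD: pen down
LT 90: heading 176 -> 266
LT 72: heading 266 -> 338
FD 8: (13.034,0.977) -> (20.452,-2.02) [heading=338, draw]
BK 19: (20.452,-2.02) -> (2.835,5.097) [heading=338, draw]
FD 6: (2.835,5.097) -> (8.398,2.85) [heading=338, draw]
Final: pos=(8.398,2.85), heading=338, 7 segment(s) drawn

Segment endpoints: x in {0, 2.835, 4.056, 8.398, 10.041, 13.034, 16, 20.452, 27}, y in {-2.02, 0, 0.977, 1.186, 1.604, 2.85, 5.097}
xmin=0, ymin=-2.02, xmax=27, ymax=5.097

Answer: 0 -2.02 27 5.097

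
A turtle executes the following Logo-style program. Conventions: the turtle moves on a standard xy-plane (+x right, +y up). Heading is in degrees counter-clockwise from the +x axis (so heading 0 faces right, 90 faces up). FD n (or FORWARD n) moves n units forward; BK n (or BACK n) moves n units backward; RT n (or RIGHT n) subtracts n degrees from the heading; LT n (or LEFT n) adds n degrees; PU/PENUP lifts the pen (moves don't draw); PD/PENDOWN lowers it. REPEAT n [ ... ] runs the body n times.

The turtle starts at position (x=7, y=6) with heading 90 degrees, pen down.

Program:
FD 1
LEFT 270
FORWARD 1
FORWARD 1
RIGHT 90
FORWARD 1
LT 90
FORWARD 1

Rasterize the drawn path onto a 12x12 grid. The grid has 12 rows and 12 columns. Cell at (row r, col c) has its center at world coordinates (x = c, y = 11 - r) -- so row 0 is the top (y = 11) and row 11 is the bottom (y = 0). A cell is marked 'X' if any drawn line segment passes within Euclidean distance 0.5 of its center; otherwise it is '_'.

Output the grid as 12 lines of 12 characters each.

Answer: ____________
____________
____________
____________
_______XXX__
_______X_XX_
____________
____________
____________
____________
____________
____________

Derivation:
Segment 0: (7,6) -> (7,7)
Segment 1: (7,7) -> (8,7)
Segment 2: (8,7) -> (9,7)
Segment 3: (9,7) -> (9,6)
Segment 4: (9,6) -> (10,6)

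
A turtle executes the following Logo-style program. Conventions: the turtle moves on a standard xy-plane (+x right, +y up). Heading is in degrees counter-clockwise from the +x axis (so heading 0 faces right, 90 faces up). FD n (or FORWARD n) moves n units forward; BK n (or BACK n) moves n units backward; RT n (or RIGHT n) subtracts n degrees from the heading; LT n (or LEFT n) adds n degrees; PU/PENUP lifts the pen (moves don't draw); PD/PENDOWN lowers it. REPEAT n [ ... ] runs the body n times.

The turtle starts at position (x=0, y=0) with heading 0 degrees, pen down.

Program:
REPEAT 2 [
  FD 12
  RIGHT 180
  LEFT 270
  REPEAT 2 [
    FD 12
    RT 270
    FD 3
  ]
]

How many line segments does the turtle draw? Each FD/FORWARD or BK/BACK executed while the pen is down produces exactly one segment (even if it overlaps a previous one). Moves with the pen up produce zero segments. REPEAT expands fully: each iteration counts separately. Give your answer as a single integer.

Executing turtle program step by step:
Start: pos=(0,0), heading=0, pen down
REPEAT 2 [
  -- iteration 1/2 --
  FD 12: (0,0) -> (12,0) [heading=0, draw]
  RT 180: heading 0 -> 180
  LT 270: heading 180 -> 90
  REPEAT 2 [
    -- iteration 1/2 --
    FD 12: (12,0) -> (12,12) [heading=90, draw]
    RT 270: heading 90 -> 180
    FD 3: (12,12) -> (9,12) [heading=180, draw]
    -- iteration 2/2 --
    FD 12: (9,12) -> (-3,12) [heading=180, draw]
    RT 270: heading 180 -> 270
    FD 3: (-3,12) -> (-3,9) [heading=270, draw]
  ]
  -- iteration 2/2 --
  FD 12: (-3,9) -> (-3,-3) [heading=270, draw]
  RT 180: heading 270 -> 90
  LT 270: heading 90 -> 0
  REPEAT 2 [
    -- iteration 1/2 --
    FD 12: (-3,-3) -> (9,-3) [heading=0, draw]
    RT 270: heading 0 -> 90
    FD 3: (9,-3) -> (9,0) [heading=90, draw]
    -- iteration 2/2 --
    FD 12: (9,0) -> (9,12) [heading=90, draw]
    RT 270: heading 90 -> 180
    FD 3: (9,12) -> (6,12) [heading=180, draw]
  ]
]
Final: pos=(6,12), heading=180, 10 segment(s) drawn
Segments drawn: 10

Answer: 10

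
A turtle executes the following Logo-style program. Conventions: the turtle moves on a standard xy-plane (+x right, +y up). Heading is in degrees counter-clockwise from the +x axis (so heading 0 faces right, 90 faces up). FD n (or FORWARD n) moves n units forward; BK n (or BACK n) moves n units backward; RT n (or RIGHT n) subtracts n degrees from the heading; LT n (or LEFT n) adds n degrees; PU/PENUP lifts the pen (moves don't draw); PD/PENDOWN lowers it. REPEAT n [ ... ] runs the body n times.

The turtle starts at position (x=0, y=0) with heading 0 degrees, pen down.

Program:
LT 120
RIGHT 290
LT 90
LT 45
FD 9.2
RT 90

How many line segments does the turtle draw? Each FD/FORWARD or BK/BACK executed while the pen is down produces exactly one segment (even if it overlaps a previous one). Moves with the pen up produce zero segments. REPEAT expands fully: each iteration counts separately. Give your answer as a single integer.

Answer: 1

Derivation:
Executing turtle program step by step:
Start: pos=(0,0), heading=0, pen down
LT 120: heading 0 -> 120
RT 290: heading 120 -> 190
LT 90: heading 190 -> 280
LT 45: heading 280 -> 325
FD 9.2: (0,0) -> (7.536,-5.277) [heading=325, draw]
RT 90: heading 325 -> 235
Final: pos=(7.536,-5.277), heading=235, 1 segment(s) drawn
Segments drawn: 1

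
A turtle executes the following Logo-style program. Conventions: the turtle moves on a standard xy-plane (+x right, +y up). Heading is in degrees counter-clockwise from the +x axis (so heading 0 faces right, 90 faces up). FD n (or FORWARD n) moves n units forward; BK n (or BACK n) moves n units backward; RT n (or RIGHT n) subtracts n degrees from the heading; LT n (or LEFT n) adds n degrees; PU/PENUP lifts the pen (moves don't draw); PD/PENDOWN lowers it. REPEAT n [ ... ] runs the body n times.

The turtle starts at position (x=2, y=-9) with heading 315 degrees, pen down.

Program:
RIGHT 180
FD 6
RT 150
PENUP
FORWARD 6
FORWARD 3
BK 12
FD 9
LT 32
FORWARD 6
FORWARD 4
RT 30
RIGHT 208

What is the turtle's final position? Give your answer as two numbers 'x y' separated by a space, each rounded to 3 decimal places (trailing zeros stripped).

Answer: 13.116 -3.387

Derivation:
Executing turtle program step by step:
Start: pos=(2,-9), heading=315, pen down
RT 180: heading 315 -> 135
FD 6: (2,-9) -> (-2.243,-4.757) [heading=135, draw]
RT 150: heading 135 -> 345
PU: pen up
FD 6: (-2.243,-4.757) -> (3.553,-6.31) [heading=345, move]
FD 3: (3.553,-6.31) -> (6.451,-7.087) [heading=345, move]
BK 12: (6.451,-7.087) -> (-5.14,-3.981) [heading=345, move]
FD 9: (-5.14,-3.981) -> (3.553,-6.31) [heading=345, move]
LT 32: heading 345 -> 17
FD 6: (3.553,-6.31) -> (9.291,-4.556) [heading=17, move]
FD 4: (9.291,-4.556) -> (13.116,-3.387) [heading=17, move]
RT 30: heading 17 -> 347
RT 208: heading 347 -> 139
Final: pos=(13.116,-3.387), heading=139, 1 segment(s) drawn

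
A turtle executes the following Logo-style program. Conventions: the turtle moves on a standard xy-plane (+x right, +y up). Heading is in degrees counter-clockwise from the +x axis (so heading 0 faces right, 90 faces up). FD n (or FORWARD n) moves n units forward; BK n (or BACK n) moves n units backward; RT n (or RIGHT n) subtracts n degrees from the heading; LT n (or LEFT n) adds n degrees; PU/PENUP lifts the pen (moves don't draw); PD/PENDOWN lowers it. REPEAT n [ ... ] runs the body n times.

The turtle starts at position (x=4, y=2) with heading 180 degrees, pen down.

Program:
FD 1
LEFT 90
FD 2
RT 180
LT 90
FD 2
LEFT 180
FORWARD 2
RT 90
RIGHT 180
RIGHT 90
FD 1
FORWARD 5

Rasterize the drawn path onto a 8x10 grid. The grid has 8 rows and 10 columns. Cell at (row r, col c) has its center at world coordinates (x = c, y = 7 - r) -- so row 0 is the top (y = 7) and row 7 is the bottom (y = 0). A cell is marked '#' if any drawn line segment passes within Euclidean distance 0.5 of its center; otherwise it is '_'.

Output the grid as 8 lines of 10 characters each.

Answer: __________
__________
__________
__________
__________
___##_____
___#______
_#########

Derivation:
Segment 0: (4,2) -> (3,2)
Segment 1: (3,2) -> (3,0)
Segment 2: (3,0) -> (1,0)
Segment 3: (1,0) -> (3,-0)
Segment 4: (3,-0) -> (4,-0)
Segment 5: (4,-0) -> (9,-0)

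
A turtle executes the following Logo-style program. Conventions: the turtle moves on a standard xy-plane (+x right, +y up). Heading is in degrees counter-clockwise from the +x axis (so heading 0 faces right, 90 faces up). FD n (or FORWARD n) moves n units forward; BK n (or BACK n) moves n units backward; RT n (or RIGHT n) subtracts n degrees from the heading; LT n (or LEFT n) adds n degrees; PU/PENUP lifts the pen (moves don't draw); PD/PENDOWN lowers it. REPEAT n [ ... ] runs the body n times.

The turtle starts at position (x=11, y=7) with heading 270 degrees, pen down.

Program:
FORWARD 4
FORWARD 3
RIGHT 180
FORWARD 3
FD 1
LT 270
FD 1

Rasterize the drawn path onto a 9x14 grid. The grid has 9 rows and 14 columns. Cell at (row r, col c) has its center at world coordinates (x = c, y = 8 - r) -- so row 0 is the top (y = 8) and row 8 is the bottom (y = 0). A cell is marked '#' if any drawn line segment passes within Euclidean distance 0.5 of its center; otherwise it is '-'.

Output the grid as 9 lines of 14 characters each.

Segment 0: (11,7) -> (11,3)
Segment 1: (11,3) -> (11,0)
Segment 2: (11,0) -> (11,3)
Segment 3: (11,3) -> (11,4)
Segment 4: (11,4) -> (12,4)

Answer: --------------
-----------#--
-----------#--
-----------#--
-----------##-
-----------#--
-----------#--
-----------#--
-----------#--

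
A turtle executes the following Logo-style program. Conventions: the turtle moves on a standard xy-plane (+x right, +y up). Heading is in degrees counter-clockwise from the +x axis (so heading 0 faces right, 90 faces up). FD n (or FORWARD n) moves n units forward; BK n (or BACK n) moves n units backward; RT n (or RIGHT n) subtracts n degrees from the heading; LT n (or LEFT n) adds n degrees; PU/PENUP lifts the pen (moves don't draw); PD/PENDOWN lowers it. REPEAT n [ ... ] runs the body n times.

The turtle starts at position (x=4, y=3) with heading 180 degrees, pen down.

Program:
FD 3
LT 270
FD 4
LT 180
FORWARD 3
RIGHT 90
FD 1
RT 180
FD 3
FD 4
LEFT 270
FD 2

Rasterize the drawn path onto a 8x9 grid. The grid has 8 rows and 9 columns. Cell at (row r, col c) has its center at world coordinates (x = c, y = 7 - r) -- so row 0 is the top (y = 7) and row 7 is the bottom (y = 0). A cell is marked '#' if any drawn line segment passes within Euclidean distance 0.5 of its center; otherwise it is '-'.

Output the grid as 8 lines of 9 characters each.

Answer: -#-------
-#-------
-#-------
########-
-####--#-
-------#-
---------
---------

Derivation:
Segment 0: (4,3) -> (1,3)
Segment 1: (1,3) -> (1,7)
Segment 2: (1,7) -> (1,4)
Segment 3: (1,4) -> (0,4)
Segment 4: (0,4) -> (3,4)
Segment 5: (3,4) -> (7,4)
Segment 6: (7,4) -> (7,2)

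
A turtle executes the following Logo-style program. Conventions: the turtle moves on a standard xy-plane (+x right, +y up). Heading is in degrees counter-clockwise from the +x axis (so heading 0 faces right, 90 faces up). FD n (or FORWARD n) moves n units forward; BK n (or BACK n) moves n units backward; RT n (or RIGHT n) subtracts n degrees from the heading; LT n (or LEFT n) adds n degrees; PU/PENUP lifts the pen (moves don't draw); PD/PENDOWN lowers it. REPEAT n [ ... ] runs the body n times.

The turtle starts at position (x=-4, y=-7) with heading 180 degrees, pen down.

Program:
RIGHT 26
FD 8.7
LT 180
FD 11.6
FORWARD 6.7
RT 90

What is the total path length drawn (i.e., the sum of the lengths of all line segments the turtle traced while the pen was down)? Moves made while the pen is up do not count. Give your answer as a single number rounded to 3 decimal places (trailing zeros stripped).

Executing turtle program step by step:
Start: pos=(-4,-7), heading=180, pen down
RT 26: heading 180 -> 154
FD 8.7: (-4,-7) -> (-11.82,-3.186) [heading=154, draw]
LT 180: heading 154 -> 334
FD 11.6: (-11.82,-3.186) -> (-1.393,-8.271) [heading=334, draw]
FD 6.7: (-1.393,-8.271) -> (4.628,-11.208) [heading=334, draw]
RT 90: heading 334 -> 244
Final: pos=(4.628,-11.208), heading=244, 3 segment(s) drawn

Segment lengths:
  seg 1: (-4,-7) -> (-11.82,-3.186), length = 8.7
  seg 2: (-11.82,-3.186) -> (-1.393,-8.271), length = 11.6
  seg 3: (-1.393,-8.271) -> (4.628,-11.208), length = 6.7
Total = 27

Answer: 27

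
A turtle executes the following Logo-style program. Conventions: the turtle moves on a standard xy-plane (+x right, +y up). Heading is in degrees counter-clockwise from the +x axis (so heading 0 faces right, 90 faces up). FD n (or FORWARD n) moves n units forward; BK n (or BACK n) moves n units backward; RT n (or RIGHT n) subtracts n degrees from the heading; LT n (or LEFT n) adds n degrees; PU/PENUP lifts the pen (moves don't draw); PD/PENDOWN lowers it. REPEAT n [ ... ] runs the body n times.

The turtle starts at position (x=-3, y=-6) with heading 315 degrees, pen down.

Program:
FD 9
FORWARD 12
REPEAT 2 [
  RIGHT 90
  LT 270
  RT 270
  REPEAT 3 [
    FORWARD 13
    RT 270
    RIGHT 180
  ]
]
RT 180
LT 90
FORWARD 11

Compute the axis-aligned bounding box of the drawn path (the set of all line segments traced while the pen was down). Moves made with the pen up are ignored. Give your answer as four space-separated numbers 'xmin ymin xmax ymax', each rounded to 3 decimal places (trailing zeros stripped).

Answer: -15.728 -30.042 11.849 -2.464

Derivation:
Executing turtle program step by step:
Start: pos=(-3,-6), heading=315, pen down
FD 9: (-3,-6) -> (3.364,-12.364) [heading=315, draw]
FD 12: (3.364,-12.364) -> (11.849,-20.849) [heading=315, draw]
REPEAT 2 [
  -- iteration 1/2 --
  RT 90: heading 315 -> 225
  LT 270: heading 225 -> 135
  RT 270: heading 135 -> 225
  REPEAT 3 [
    -- iteration 1/3 --
    FD 13: (11.849,-20.849) -> (2.657,-30.042) [heading=225, draw]
    RT 270: heading 225 -> 315
    RT 180: heading 315 -> 135
    -- iteration 2/3 --
    FD 13: (2.657,-30.042) -> (-6.536,-20.849) [heading=135, draw]
    RT 270: heading 135 -> 225
    RT 180: heading 225 -> 45
    -- iteration 3/3 --
    FD 13: (-6.536,-20.849) -> (2.657,-11.657) [heading=45, draw]
    RT 270: heading 45 -> 135
    RT 180: heading 135 -> 315
  ]
  -- iteration 2/2 --
  RT 90: heading 315 -> 225
  LT 270: heading 225 -> 135
  RT 270: heading 135 -> 225
  REPEAT 3 [
    -- iteration 1/3 --
    FD 13: (2.657,-11.657) -> (-6.536,-20.849) [heading=225, draw]
    RT 270: heading 225 -> 315
    RT 180: heading 315 -> 135
    -- iteration 2/3 --
    FD 13: (-6.536,-20.849) -> (-15.728,-11.657) [heading=135, draw]
    RT 270: heading 135 -> 225
    RT 180: heading 225 -> 45
    -- iteration 3/3 --
    FD 13: (-15.728,-11.657) -> (-6.536,-2.464) [heading=45, draw]
    RT 270: heading 45 -> 135
    RT 180: heading 135 -> 315
  ]
]
RT 180: heading 315 -> 135
LT 90: heading 135 -> 225
FD 11: (-6.536,-2.464) -> (-14.314,-10.243) [heading=225, draw]
Final: pos=(-14.314,-10.243), heading=225, 9 segment(s) drawn

Segment endpoints: x in {-15.728, -14.314, -6.536, -6.536, -6.536, -3, 2.657, 2.657, 3.364, 11.849}, y in {-30.042, -20.849, -20.849, -12.364, -11.657, -11.657, -10.243, -6, -2.464}
xmin=-15.728, ymin=-30.042, xmax=11.849, ymax=-2.464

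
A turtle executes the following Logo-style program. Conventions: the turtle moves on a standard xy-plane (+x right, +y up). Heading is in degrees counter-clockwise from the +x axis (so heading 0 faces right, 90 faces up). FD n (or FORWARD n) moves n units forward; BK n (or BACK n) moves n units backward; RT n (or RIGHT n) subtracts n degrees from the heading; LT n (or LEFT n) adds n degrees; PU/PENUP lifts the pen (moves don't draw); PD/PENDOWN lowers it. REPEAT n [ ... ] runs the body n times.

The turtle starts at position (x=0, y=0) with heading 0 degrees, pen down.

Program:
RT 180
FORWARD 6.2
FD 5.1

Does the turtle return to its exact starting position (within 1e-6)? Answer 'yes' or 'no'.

Executing turtle program step by step:
Start: pos=(0,0), heading=0, pen down
RT 180: heading 0 -> 180
FD 6.2: (0,0) -> (-6.2,0) [heading=180, draw]
FD 5.1: (-6.2,0) -> (-11.3,0) [heading=180, draw]
Final: pos=(-11.3,0), heading=180, 2 segment(s) drawn

Start position: (0, 0)
Final position: (-11.3, 0)
Distance = 11.3; >= 1e-6 -> NOT closed

Answer: no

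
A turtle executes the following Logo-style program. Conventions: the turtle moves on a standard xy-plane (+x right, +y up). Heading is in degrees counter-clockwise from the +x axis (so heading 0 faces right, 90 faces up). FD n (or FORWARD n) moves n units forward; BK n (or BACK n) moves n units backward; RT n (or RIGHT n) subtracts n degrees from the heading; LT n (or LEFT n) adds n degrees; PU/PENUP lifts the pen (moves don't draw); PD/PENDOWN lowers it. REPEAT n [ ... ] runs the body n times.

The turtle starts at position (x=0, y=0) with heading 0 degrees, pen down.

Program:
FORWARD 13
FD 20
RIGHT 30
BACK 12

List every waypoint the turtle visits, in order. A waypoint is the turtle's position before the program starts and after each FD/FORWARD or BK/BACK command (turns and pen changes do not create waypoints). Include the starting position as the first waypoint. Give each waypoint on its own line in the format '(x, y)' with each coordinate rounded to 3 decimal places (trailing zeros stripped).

Answer: (0, 0)
(13, 0)
(33, 0)
(22.608, 6)

Derivation:
Executing turtle program step by step:
Start: pos=(0,0), heading=0, pen down
FD 13: (0,0) -> (13,0) [heading=0, draw]
FD 20: (13,0) -> (33,0) [heading=0, draw]
RT 30: heading 0 -> 330
BK 12: (33,0) -> (22.608,6) [heading=330, draw]
Final: pos=(22.608,6), heading=330, 3 segment(s) drawn
Waypoints (4 total):
(0, 0)
(13, 0)
(33, 0)
(22.608, 6)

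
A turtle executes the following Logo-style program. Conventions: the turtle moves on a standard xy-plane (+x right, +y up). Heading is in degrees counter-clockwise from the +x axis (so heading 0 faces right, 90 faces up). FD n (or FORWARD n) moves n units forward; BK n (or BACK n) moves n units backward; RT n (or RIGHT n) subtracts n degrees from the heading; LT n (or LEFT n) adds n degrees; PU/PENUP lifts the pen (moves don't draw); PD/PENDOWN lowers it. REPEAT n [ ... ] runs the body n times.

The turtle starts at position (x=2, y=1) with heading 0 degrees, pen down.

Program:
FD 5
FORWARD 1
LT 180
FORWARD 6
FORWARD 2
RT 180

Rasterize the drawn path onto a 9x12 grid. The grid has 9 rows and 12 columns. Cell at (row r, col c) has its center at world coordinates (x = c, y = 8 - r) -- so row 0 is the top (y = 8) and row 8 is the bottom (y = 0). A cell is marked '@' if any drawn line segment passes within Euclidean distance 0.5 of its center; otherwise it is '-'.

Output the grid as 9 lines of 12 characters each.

Segment 0: (2,1) -> (7,1)
Segment 1: (7,1) -> (8,1)
Segment 2: (8,1) -> (2,1)
Segment 3: (2,1) -> (0,1)

Answer: ------------
------------
------------
------------
------------
------------
------------
@@@@@@@@@---
------------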